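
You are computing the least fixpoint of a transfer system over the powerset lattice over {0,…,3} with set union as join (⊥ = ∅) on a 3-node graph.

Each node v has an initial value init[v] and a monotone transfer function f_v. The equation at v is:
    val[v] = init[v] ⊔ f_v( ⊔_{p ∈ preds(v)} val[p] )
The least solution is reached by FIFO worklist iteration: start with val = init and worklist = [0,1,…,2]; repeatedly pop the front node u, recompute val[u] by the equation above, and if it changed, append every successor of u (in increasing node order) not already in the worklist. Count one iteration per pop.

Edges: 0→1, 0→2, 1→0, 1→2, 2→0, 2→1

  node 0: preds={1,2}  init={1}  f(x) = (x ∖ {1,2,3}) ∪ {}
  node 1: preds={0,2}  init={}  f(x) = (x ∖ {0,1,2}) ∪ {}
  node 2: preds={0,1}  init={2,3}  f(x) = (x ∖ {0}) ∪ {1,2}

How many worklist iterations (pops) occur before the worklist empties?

5

Trace (5 dequeues):
  [1] u=0 | in {2,3} | out {1} | ==
  [2] u=1 | in {1,2,3} | out {3} | prev {} | push {0}
  [3] u=2 | in {1,3} | out {1,2,3} | prev {2,3} | push {1}
  [4] u=0 | in {1,2,3} | out {1} | ==
  [5] u=1 | in {1,2,3} | out {3} | ==

Converged values:
  [0] {1}
  [1] {3}
  [2] {1,2,3}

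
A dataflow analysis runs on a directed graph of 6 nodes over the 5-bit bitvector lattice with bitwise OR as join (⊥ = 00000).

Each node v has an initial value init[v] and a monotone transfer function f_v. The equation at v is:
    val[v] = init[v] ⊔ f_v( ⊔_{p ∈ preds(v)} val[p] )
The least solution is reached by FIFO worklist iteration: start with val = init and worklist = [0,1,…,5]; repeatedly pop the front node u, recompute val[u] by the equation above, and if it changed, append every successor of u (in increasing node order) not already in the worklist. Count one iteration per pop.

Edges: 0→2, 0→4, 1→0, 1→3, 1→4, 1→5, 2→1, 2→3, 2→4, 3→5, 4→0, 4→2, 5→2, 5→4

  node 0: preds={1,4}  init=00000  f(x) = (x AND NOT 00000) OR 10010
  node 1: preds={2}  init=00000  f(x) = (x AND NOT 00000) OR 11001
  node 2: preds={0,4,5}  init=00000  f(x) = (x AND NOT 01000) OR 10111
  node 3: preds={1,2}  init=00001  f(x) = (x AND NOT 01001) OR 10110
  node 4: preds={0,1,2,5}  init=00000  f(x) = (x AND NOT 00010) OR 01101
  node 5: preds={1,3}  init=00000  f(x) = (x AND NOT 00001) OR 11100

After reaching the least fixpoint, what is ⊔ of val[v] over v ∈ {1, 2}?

11111

Worklist (13 pops):
  #1 pop 0: in=00000 → 10010 (was 00000); enqueue []
  #2 pop 1: in=00000 → 11001 (was 00000); enqueue [0]
  #3 pop 2: in=10010 → 10111 (was 00000); enqueue [1]
  #4 pop 3: in=11111 → 10111 (was 00001); enqueue []
  #5 pop 4: in=11111 → 11101 (was 00000); enqueue [2]
  #6 pop 5: in=11111 → 11110 (was 00000); enqueue [4]
  #7 pop 0: in=11101 → 11111 (was 10010); enqueue []
  #8 pop 1: in=10111 → 11111 (was 11001); enqueue [0,3,5]
  #9 pop 2: in=11111 → 10111 (no change)
  #10 pop 4: in=11111 → 11101 (no change)
  #11 pop 0: in=11111 → 11111 (no change)
  #12 pop 3: in=11111 → 10111 (no change)
  #13 pop 5: in=11111 → 11110 (no change)

Fixpoint:
  val[0] = 11111
  val[1] = 11111
  val[2] = 10111
  val[3] = 10111
  val[4] = 11101
  val[5] = 11110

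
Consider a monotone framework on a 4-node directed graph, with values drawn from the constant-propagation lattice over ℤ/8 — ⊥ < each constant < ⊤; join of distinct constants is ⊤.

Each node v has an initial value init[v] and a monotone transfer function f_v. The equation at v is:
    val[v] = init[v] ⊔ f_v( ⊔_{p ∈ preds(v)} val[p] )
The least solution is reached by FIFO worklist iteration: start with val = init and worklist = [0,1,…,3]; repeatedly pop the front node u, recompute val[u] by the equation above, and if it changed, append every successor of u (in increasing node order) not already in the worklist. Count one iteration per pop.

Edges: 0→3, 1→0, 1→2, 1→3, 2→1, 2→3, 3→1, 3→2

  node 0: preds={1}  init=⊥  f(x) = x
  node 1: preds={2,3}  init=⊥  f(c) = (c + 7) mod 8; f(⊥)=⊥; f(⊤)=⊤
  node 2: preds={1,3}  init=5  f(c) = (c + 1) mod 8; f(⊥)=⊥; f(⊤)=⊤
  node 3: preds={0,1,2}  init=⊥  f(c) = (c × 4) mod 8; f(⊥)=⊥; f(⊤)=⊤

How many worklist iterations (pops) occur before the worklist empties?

Iteration log — 11 steps:
  step 1. node 0  ⊔preds=⊥  new=⊥  stable
  step 2. node 1  ⊔preds=5  new=4  old=⊥  +wl: 0
  step 3. node 2  ⊔preds=4  new=5  stable
  step 4. node 3  ⊔preds=⊤  new=⊤  old=⊥  +wl: 1,2
  step 5. node 0  ⊔preds=4  new=4  old=⊥  +wl: 3
  step 6. node 1  ⊔preds=⊤  new=⊤  old=4  +wl: 0
  step 7. node 2  ⊔preds=⊤  new=⊤  old=5  +wl: 1
  step 8. node 3  ⊔preds=⊤  new=⊤  stable
  step 9. node 0  ⊔preds=⊤  new=⊤  old=4  +wl: 3
  step 10. node 1  ⊔preds=⊤  new=⊤  stable
  step 11. node 3  ⊔preds=⊤  new=⊤  stable

Least fixpoint reached:
  node 0: ⊤
  node 1: ⊤
  node 2: ⊤
  node 3: ⊤

11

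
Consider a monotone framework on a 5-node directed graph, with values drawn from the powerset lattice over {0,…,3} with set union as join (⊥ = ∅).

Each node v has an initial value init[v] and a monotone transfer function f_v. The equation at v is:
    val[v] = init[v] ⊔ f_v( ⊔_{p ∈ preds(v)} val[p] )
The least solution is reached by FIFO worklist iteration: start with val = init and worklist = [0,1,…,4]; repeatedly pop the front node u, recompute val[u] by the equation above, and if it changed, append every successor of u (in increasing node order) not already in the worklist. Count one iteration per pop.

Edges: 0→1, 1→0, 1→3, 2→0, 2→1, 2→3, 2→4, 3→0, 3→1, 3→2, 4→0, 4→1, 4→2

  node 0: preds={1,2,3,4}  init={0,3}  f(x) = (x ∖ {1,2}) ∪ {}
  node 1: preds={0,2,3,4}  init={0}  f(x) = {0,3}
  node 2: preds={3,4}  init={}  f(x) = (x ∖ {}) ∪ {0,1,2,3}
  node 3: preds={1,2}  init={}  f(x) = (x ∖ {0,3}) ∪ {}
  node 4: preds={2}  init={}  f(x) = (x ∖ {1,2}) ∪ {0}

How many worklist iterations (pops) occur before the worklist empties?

8

Trace (8 dequeues):
  [1] u=0 | in {0} | out {0,3} | ==
  [2] u=1 | in {0,3} | out {0,3} | prev {0} | push {0}
  [3] u=2 | in {} | out {0,1,2,3} | prev {} | push {1}
  [4] u=3 | in {0,1,2,3} | out {1,2} | prev {} | push {2}
  [5] u=4 | in {0,1,2,3} | out {0,3} | prev {} | push {}
  [6] u=0 | in {0,1,2,3} | out {0,3} | ==
  [7] u=1 | in {0,1,2,3} | out {0,3} | ==
  [8] u=2 | in {0,1,2,3} | out {0,1,2,3} | ==

Converged values:
  [0] {0,3}
  [1] {0,3}
  [2] {0,1,2,3}
  [3] {1,2}
  [4] {0,3}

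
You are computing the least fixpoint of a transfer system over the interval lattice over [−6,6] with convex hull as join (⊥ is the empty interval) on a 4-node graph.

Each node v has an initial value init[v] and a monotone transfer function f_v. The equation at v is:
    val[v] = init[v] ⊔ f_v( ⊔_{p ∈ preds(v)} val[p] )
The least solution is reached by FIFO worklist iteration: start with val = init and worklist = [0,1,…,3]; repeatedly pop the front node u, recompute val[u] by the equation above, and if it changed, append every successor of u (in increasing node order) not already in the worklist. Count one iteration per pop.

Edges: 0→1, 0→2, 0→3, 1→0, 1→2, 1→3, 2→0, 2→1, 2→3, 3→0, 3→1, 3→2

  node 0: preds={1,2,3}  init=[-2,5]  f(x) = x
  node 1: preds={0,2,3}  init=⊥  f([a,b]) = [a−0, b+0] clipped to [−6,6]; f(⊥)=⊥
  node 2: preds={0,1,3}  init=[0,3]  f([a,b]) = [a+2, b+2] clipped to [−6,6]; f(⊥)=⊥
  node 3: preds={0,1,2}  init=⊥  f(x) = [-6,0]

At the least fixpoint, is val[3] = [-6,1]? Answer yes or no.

Worklist (10 pops):
  #1 pop 0: in=[0,3] → [-2,5] (no change)
  #2 pop 1: in=[-2,5] → [-2,5] (was ⊥); enqueue [0]
  #3 pop 2: in=[-2,5] → [0,6] (was [0,3]); enqueue [1]
  #4 pop 3: in=[-2,6] → [-6,0] (was ⊥); enqueue [2]
  #5 pop 0: in=[-6,6] → [-6,6] (was [-2,5]); enqueue [3]
  #6 pop 1: in=[-6,6] → [-6,6] (was [-2,5]); enqueue [0]
  #7 pop 2: in=[-6,6] → [-4,6] (was [0,6]); enqueue [1]
  #8 pop 3: in=[-6,6] → [-6,0] (no change)
  #9 pop 0: in=[-6,6] → [-6,6] (no change)
  #10 pop 1: in=[-6,6] → [-6,6] (no change)

Fixpoint:
  val[0] = [-6,6]
  val[1] = [-6,6]
  val[2] = [-4,6]
  val[3] = [-6,0]

no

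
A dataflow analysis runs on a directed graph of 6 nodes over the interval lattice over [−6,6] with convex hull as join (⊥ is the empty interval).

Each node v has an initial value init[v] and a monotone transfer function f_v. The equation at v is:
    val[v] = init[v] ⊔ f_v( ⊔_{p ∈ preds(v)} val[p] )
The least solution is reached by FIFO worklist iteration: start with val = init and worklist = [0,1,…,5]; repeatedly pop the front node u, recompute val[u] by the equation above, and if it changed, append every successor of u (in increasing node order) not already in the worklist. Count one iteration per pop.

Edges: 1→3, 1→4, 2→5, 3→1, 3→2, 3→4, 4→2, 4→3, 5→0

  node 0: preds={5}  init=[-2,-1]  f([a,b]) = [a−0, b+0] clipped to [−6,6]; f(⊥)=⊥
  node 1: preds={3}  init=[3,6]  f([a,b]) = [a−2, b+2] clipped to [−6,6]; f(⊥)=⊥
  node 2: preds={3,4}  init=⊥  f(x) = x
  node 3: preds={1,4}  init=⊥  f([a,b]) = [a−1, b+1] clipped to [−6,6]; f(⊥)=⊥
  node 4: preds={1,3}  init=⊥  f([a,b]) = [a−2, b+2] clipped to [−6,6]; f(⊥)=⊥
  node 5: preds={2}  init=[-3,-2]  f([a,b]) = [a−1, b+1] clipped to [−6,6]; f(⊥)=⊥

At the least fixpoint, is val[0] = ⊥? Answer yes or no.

Worklist (26 pops):
  #1 pop 0: in=[-3,-2] → [-3,-1] (was [-2,-1]); enqueue []
  #2 pop 1: in=⊥ → [3,6] (no change)
  #3 pop 2: in=⊥ → ⊥ (no change)
  #4 pop 3: in=[3,6] → [2,6] (was ⊥); enqueue [1,2]
  #5 pop 4: in=[2,6] → [0,6] (was ⊥); enqueue [3]
  #6 pop 5: in=⊥ → [-3,-2] (no change)
  #7 pop 1: in=[2,6] → [0,6] (was [3,6]); enqueue [4]
  #8 pop 2: in=[0,6] → [0,6] (was ⊥); enqueue [5]
  #9 pop 3: in=[0,6] → [-1,6] (was [2,6]); enqueue [1,2]
  #10 pop 4: in=[-1,6] → [-3,6] (was [0,6]); enqueue [3]
  #11 pop 5: in=[0,6] → [-3,6] (was [-3,-2]); enqueue [0]
  #12 pop 1: in=[-1,6] → [-3,6] (was [0,6]); enqueue [4]
  #13 pop 2: in=[-3,6] → [-3,6] (was [0,6]); enqueue [5]
  #14 pop 3: in=[-3,6] → [-4,6] (was [-1,6]); enqueue [1,2]
  #15 pop 0: in=[-3,6] → [-3,6] (was [-3,-1]); enqueue []
  #16 pop 4: in=[-4,6] → [-6,6] (was [-3,6]); enqueue [3]
  #17 pop 5: in=[-3,6] → [-4,6] (was [-3,6]); enqueue [0]
  #18 pop 1: in=[-4,6] → [-6,6] (was [-3,6]); enqueue [4]
  #19 pop 2: in=[-6,6] → [-6,6] (was [-3,6]); enqueue [5]
  #20 pop 3: in=[-6,6] → [-6,6] (was [-4,6]); enqueue [1,2]
  #21 pop 0: in=[-4,6] → [-4,6] (was [-3,6]); enqueue []
  #22 pop 4: in=[-6,6] → [-6,6] (no change)
  #23 pop 5: in=[-6,6] → [-6,6] (was [-4,6]); enqueue [0]
  #24 pop 1: in=[-6,6] → [-6,6] (no change)
  #25 pop 2: in=[-6,6] → [-6,6] (no change)
  #26 pop 0: in=[-6,6] → [-6,6] (was [-4,6]); enqueue []

Fixpoint:
  val[0] = [-6,6]
  val[1] = [-6,6]
  val[2] = [-6,6]
  val[3] = [-6,6]
  val[4] = [-6,6]
  val[5] = [-6,6]

no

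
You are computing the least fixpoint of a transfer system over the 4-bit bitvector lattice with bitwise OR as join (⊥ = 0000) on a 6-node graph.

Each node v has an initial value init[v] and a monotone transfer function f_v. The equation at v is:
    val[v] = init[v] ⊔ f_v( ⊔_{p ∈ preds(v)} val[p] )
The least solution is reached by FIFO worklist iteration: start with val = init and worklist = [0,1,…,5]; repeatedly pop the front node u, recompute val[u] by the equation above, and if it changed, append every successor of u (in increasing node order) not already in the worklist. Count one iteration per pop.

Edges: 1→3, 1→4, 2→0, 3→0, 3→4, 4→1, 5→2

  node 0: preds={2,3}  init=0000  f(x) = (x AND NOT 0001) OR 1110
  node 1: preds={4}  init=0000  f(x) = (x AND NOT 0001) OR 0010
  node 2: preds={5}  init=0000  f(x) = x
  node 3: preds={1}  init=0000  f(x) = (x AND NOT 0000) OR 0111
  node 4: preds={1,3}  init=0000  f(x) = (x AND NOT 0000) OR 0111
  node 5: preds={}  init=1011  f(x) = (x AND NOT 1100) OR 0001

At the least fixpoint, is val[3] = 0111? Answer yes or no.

Iteration log — 10 steps:
  step 1. node 0  ⊔preds=0000  new=1110  old=0000  +wl: 
  step 2. node 1  ⊔preds=0000  new=0010  old=0000  +wl: 
  step 3. node 2  ⊔preds=1011  new=1011  old=0000  +wl: 0
  step 4. node 3  ⊔preds=0010  new=0111  old=0000  +wl: 
  step 5. node 4  ⊔preds=0111  new=0111  old=0000  +wl: 1
  step 6. node 5  ⊔preds=0000  new=1011  stable
  step 7. node 0  ⊔preds=1111  new=1110  stable
  step 8. node 1  ⊔preds=0111  new=0110  old=0010  +wl: 3,4
  step 9. node 3  ⊔preds=0110  new=0111  stable
  step 10. node 4  ⊔preds=0111  new=0111  stable

Least fixpoint reached:
  node 0: 1110
  node 1: 0110
  node 2: 1011
  node 3: 0111
  node 4: 0111
  node 5: 1011

yes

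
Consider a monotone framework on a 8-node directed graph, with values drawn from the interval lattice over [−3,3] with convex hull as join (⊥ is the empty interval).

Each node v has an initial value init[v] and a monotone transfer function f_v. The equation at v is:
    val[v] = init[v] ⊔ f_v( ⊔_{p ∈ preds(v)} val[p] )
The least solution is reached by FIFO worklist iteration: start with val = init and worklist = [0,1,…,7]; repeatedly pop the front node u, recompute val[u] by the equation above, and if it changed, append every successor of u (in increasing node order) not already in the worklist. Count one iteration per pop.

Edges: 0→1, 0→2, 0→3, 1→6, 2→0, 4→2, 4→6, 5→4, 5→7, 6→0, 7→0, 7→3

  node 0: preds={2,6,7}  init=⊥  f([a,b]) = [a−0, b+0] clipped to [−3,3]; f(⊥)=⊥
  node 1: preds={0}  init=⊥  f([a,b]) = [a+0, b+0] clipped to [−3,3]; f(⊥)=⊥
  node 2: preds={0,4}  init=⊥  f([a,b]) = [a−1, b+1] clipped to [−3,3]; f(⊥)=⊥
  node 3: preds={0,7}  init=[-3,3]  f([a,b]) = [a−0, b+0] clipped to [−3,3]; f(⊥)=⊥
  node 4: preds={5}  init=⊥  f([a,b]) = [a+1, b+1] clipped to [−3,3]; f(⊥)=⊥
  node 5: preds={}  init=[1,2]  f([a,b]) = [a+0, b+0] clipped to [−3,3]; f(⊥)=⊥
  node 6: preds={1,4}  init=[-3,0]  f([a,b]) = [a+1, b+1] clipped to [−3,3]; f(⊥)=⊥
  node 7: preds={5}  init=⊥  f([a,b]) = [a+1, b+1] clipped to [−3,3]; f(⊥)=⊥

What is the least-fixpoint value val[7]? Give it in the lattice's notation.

Iteration log — 14 steps:
  step 1. node 0  ⊔preds=[-3,0]  new=[-3,0]  old=⊥  +wl: 
  step 2. node 1  ⊔preds=[-3,0]  new=[-3,0]  old=⊥  +wl: 
  step 3. node 2  ⊔preds=[-3,0]  new=[-3,1]  old=⊥  +wl: 0
  step 4. node 3  ⊔preds=[-3,0]  new=[-3,3]  stable
  step 5. node 4  ⊔preds=[1,2]  new=[2,3]  old=⊥  +wl: 2
  step 6. node 5  ⊔preds=⊥  new=[1,2]  stable
  step 7. node 6  ⊔preds=[-3,3]  new=[-3,3]  old=[-3,0]  +wl: 
  step 8. node 7  ⊔preds=[1,2]  new=[2,3]  old=⊥  +wl: 3
  step 9. node 0  ⊔preds=[-3,3]  new=[-3,3]  old=[-3,0]  +wl: 1
  step 10. node 2  ⊔preds=[-3,3]  new=[-3,3]  old=[-3,1]  +wl: 0
  step 11. node 3  ⊔preds=[-3,3]  new=[-3,3]  stable
  step 12. node 1  ⊔preds=[-3,3]  new=[-3,3]  old=[-3,0]  +wl: 6
  step 13. node 0  ⊔preds=[-3,3]  new=[-3,3]  stable
  step 14. node 6  ⊔preds=[-3,3]  new=[-3,3]  stable

Least fixpoint reached:
  node 0: [-3,3]
  node 1: [-3,3]
  node 2: [-3,3]
  node 3: [-3,3]
  node 4: [2,3]
  node 5: [1,2]
  node 6: [-3,3]
  node 7: [2,3]

[2,3]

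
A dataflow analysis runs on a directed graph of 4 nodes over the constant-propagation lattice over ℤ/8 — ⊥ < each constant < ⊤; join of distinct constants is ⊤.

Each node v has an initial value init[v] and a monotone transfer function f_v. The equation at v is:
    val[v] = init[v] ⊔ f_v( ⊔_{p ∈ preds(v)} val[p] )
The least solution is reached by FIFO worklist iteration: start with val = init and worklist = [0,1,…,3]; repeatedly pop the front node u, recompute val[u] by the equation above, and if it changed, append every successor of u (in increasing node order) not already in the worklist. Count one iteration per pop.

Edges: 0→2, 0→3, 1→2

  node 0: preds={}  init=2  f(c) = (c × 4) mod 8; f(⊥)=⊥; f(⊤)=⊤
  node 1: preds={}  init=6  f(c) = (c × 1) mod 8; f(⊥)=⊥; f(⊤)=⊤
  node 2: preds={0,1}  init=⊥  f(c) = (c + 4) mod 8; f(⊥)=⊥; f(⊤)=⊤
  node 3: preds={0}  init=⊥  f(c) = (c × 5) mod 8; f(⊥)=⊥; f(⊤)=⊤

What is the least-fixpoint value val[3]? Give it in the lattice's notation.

Trace (4 dequeues):
  [1] u=0 | in ⊥ | out 2 | ==
  [2] u=1 | in ⊥ | out 6 | ==
  [3] u=2 | in ⊤ | out ⊤ | prev ⊥ | push {}
  [4] u=3 | in 2 | out 2 | prev ⊥ | push {}

Converged values:
  [0] 2
  [1] 6
  [2] ⊤
  [3] 2

2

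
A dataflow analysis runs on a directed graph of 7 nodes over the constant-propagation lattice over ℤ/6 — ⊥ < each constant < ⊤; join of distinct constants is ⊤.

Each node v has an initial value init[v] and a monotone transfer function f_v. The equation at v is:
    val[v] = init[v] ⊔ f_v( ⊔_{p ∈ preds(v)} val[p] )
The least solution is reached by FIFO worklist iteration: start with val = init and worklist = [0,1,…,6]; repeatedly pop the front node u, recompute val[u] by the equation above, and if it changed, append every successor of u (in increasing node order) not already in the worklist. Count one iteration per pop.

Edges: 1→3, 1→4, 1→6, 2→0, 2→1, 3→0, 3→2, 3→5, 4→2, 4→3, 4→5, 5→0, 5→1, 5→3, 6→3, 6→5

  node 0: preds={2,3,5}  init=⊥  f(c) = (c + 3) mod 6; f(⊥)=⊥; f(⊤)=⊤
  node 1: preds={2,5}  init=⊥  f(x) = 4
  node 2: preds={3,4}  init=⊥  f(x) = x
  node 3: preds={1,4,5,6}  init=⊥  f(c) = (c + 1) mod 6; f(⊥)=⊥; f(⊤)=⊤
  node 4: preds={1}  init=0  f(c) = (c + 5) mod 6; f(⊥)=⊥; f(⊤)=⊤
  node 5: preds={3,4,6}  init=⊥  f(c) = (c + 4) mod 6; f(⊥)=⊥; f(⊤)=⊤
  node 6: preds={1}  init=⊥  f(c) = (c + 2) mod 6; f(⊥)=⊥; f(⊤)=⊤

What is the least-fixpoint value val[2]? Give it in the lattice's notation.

Trace (14 dequeues):
  [1] u=0 | in ⊥ | out ⊥ | ==
  [2] u=1 | in ⊥ | out 4 | prev ⊥ | push {}
  [3] u=2 | in 0 | out 0 | prev ⊥ | push {0,1}
  [4] u=3 | in ⊤ | out ⊤ | prev ⊥ | push {2}
  [5] u=4 | in 4 | out ⊤ | prev 0 | push {3}
  [6] u=5 | in ⊤ | out ⊤ | prev ⊥ | push {}
  [7] u=6 | in 4 | out 0 | prev ⊥ | push {5}
  [8] u=0 | in ⊤ | out ⊤ | prev ⊥ | push {}
  [9] u=1 | in ⊤ | out 4 | ==
  [10] u=2 | in ⊤ | out ⊤ | prev 0 | push {0,1}
  [11] u=3 | in ⊤ | out ⊤ | ==
  [12] u=5 | in ⊤ | out ⊤ | ==
  [13] u=0 | in ⊤ | out ⊤ | ==
  [14] u=1 | in ⊤ | out 4 | ==

Converged values:
  [0] ⊤
  [1] 4
  [2] ⊤
  [3] ⊤
  [4] ⊤
  [5] ⊤
  [6] 0

⊤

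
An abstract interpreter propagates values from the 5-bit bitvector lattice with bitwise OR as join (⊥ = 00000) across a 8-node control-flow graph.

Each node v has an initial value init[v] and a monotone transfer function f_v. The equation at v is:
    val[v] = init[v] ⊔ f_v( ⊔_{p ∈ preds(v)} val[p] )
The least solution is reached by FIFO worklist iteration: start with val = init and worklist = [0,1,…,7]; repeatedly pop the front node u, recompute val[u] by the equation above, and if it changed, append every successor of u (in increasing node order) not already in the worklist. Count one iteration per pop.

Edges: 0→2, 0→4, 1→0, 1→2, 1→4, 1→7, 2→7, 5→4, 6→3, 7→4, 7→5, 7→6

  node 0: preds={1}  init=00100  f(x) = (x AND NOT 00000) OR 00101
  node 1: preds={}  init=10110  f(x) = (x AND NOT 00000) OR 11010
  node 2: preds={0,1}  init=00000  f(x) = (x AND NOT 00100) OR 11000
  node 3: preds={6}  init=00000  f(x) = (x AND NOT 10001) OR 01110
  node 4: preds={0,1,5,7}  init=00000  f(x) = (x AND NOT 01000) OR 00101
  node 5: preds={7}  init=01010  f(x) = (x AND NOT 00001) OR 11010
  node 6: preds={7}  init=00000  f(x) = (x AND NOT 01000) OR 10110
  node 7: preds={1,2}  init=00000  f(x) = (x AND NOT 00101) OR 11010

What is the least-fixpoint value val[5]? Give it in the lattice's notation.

Trace (14 dequeues):
  [1] u=0 | in 10110 | out 10111 | prev 00100 | push {}
  [2] u=1 | in 00000 | out 11110 | prev 10110 | push {0}
  [3] u=2 | in 11111 | out 11011 | prev 00000 | push {}
  [4] u=3 | in 00000 | out 01110 | prev 00000 | push {}
  [5] u=4 | in 11111 | out 10111 | prev 00000 | push {}
  [6] u=5 | in 00000 | out 11010 | prev 01010 | push {4}
  [7] u=6 | in 00000 | out 10110 | prev 00000 | push {3}
  [8] u=7 | in 11111 | out 11010 | prev 00000 | push {5,6}
  [9] u=0 | in 11110 | out 11111 | prev 10111 | push {2}
  [10] u=4 | in 11111 | out 10111 | ==
  [11] u=3 | in 10110 | out 01110 | ==
  [12] u=5 | in 11010 | out 11010 | ==
  [13] u=6 | in 11010 | out 10110 | ==
  [14] u=2 | in 11111 | out 11011 | ==

Converged values:
  [0] 11111
  [1] 11110
  [2] 11011
  [3] 01110
  [4] 10111
  [5] 11010
  [6] 10110
  [7] 11010

11010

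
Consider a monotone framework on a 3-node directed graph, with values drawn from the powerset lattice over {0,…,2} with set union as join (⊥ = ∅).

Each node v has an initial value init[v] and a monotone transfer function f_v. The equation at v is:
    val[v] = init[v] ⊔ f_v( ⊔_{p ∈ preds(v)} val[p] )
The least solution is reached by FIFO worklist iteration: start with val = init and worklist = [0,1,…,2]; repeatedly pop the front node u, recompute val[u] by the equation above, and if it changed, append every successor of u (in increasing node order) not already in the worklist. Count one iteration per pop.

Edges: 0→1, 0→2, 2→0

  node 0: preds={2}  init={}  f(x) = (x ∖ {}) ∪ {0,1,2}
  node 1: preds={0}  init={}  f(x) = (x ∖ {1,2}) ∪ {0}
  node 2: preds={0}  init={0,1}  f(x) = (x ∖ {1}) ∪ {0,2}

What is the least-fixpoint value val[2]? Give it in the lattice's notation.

Trace (4 dequeues):
  [1] u=0 | in {0,1} | out {0,1,2} | prev {} | push {}
  [2] u=1 | in {0,1,2} | out {0} | prev {} | push {}
  [3] u=2 | in {0,1,2} | out {0,1,2} | prev {0,1} | push {0}
  [4] u=0 | in {0,1,2} | out {0,1,2} | ==

Converged values:
  [0] {0,1,2}
  [1] {0}
  [2] {0,1,2}

{0,1,2}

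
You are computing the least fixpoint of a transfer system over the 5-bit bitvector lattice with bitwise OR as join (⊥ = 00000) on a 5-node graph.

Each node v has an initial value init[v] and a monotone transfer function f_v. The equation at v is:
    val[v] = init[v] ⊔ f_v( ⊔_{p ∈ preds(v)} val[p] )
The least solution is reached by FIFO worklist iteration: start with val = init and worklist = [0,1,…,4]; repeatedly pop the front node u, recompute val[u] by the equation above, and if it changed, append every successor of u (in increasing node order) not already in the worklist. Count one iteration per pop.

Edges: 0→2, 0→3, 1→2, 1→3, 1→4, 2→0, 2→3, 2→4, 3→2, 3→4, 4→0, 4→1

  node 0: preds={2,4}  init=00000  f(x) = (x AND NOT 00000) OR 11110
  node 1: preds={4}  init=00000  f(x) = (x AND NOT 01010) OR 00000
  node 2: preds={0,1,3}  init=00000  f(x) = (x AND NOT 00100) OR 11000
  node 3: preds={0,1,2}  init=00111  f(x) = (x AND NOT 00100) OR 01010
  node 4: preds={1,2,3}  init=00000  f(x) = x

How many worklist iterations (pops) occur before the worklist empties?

Worklist (11 pops):
  #1 pop 0: in=00000 → 11110 (was 00000); enqueue []
  #2 pop 1: in=00000 → 00000 (no change)
  #3 pop 2: in=11111 → 11011 (was 00000); enqueue [0]
  #4 pop 3: in=11111 → 11111 (was 00111); enqueue [2]
  #5 pop 4: in=11111 → 11111 (was 00000); enqueue [1]
  #6 pop 0: in=11111 → 11111 (was 11110); enqueue [3]
  #7 pop 2: in=11111 → 11011 (no change)
  #8 pop 1: in=11111 → 10101 (was 00000); enqueue [2,4]
  #9 pop 3: in=11111 → 11111 (no change)
  #10 pop 2: in=11111 → 11011 (no change)
  #11 pop 4: in=11111 → 11111 (no change)

Fixpoint:
  val[0] = 11111
  val[1] = 10101
  val[2] = 11011
  val[3] = 11111
  val[4] = 11111

11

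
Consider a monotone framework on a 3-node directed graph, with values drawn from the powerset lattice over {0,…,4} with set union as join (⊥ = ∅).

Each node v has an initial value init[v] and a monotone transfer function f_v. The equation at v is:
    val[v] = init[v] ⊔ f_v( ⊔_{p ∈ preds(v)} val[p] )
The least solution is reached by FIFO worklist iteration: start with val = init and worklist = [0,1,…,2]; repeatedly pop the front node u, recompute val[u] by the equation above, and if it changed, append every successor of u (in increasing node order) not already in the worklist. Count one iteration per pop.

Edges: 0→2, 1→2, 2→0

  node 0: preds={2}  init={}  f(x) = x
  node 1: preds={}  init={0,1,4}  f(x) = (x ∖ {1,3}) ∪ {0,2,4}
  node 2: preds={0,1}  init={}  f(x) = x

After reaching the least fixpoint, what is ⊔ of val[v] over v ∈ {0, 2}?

{0,1,2,4}

Iteration log — 5 steps:
  step 1. node 0  ⊔preds={}  new={}  stable
  step 2. node 1  ⊔preds={}  new={0,1,2,4}  old={0,1,4}  +wl: 
  step 3. node 2  ⊔preds={0,1,2,4}  new={0,1,2,4}  old={}  +wl: 0
  step 4. node 0  ⊔preds={0,1,2,4}  new={0,1,2,4}  old={}  +wl: 2
  step 5. node 2  ⊔preds={0,1,2,4}  new={0,1,2,4}  stable

Least fixpoint reached:
  node 0: {0,1,2,4}
  node 1: {0,1,2,4}
  node 2: {0,1,2,4}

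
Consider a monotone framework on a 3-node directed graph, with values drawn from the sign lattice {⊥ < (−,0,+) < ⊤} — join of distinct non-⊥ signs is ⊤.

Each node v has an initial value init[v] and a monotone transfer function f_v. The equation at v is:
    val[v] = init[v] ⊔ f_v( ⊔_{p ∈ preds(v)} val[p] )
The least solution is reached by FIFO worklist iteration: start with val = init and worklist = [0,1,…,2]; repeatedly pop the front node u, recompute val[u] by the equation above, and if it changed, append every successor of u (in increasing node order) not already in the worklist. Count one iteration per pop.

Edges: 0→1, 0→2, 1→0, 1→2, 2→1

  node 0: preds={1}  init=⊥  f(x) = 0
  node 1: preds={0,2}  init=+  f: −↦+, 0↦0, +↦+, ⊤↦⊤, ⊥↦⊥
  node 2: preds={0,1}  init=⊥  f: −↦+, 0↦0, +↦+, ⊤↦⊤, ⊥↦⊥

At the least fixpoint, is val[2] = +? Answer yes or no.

Iteration log — 5 steps:
  step 1. node 0  ⊔preds=+  new=0  old=⊥  +wl: 
  step 2. node 1  ⊔preds=0  new=⊤  old=+  +wl: 0
  step 3. node 2  ⊔preds=⊤  new=⊤  old=⊥  +wl: 1
  step 4. node 0  ⊔preds=⊤  new=0  stable
  step 5. node 1  ⊔preds=⊤  new=⊤  stable

Least fixpoint reached:
  node 0: 0
  node 1: ⊤
  node 2: ⊤

no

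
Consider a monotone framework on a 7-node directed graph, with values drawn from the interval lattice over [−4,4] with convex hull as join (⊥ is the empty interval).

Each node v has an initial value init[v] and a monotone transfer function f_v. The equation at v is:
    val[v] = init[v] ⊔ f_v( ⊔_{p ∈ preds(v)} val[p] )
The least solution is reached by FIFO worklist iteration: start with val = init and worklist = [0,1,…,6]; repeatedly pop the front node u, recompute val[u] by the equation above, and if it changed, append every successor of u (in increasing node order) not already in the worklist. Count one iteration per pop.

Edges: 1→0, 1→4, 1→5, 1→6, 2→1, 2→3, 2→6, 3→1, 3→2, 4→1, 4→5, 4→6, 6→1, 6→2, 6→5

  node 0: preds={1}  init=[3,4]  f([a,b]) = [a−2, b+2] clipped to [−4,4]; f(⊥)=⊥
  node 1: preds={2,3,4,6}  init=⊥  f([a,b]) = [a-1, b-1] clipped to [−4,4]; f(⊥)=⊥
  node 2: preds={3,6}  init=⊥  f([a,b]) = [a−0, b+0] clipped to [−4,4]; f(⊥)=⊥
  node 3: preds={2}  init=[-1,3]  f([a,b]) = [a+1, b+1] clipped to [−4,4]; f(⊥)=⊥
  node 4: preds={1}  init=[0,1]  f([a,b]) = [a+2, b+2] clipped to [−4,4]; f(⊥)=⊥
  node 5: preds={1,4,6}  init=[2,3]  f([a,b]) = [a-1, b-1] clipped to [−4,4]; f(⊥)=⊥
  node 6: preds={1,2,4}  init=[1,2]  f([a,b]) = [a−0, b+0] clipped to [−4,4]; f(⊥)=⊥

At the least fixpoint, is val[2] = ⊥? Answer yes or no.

no

Worklist (30 pops):
  #1 pop 0: in=⊥ → [3,4] (no change)
  #2 pop 1: in=[-1,3] → [-2,2] (was ⊥); enqueue [0]
  #3 pop 2: in=[-1,3] → [-1,3] (was ⊥); enqueue [1]
  #4 pop 3: in=[-1,3] → [-1,4] (was [-1,3]); enqueue [2]
  #5 pop 4: in=[-2,2] → [0,4] (was [0,1]); enqueue []
  #6 pop 5: in=[-2,4] → [-3,3] (was [2,3]); enqueue []
  #7 pop 6: in=[-2,4] → [-2,4] (was [1,2]); enqueue [5]
  #8 pop 0: in=[-2,2] → [-4,4] (was [3,4]); enqueue []
  #9 pop 1: in=[-2,4] → [-3,3] (was [-2,2]); enqueue [0,4,6]
  #10 pop 2: in=[-2,4] → [-2,4] (was [-1,3]); enqueue [1,3]
  #11 pop 5: in=[-3,4] → [-4,3] (was [-3,3]); enqueue []
  #12 pop 0: in=[-3,3] → [-4,4] (no change)
  #13 pop 4: in=[-3,3] → [-1,4] (was [0,4]); enqueue [5]
  #14 pop 6: in=[-3,4] → [-3,4] (was [-2,4]); enqueue [2]
  #15 pop 1: in=[-3,4] → [-4,3] (was [-3,3]); enqueue [0,4,6]
  #16 pop 3: in=[-2,4] → [-1,4] (no change)
  #17 pop 5: in=[-4,4] → [-4,3] (no change)
  #18 pop 2: in=[-3,4] → [-3,4] (was [-2,4]); enqueue [1,3]
  #19 pop 0: in=[-4,3] → [-4,4] (no change)
  #20 pop 4: in=[-4,3] → [-2,4] (was [-1,4]); enqueue [5]
  #21 pop 6: in=[-4,4] → [-4,4] (was [-3,4]); enqueue [2]
  #22 pop 1: in=[-4,4] → [-4,3] (no change)
  #23 pop 3: in=[-3,4] → [-2,4] (was [-1,4]); enqueue [1]
  #24 pop 5: in=[-4,4] → [-4,3] (no change)
  #25 pop 2: in=[-4,4] → [-4,4] (was [-3,4]); enqueue [3,6]
  #26 pop 1: in=[-4,4] → [-4,3] (no change)
  #27 pop 3: in=[-4,4] → [-3,4] (was [-2,4]); enqueue [1,2]
  #28 pop 6: in=[-4,4] → [-4,4] (no change)
  #29 pop 1: in=[-4,4] → [-4,3] (no change)
  #30 pop 2: in=[-4,4] → [-4,4] (no change)

Fixpoint:
  val[0] = [-4,4]
  val[1] = [-4,3]
  val[2] = [-4,4]
  val[3] = [-3,4]
  val[4] = [-2,4]
  val[5] = [-4,3]
  val[6] = [-4,4]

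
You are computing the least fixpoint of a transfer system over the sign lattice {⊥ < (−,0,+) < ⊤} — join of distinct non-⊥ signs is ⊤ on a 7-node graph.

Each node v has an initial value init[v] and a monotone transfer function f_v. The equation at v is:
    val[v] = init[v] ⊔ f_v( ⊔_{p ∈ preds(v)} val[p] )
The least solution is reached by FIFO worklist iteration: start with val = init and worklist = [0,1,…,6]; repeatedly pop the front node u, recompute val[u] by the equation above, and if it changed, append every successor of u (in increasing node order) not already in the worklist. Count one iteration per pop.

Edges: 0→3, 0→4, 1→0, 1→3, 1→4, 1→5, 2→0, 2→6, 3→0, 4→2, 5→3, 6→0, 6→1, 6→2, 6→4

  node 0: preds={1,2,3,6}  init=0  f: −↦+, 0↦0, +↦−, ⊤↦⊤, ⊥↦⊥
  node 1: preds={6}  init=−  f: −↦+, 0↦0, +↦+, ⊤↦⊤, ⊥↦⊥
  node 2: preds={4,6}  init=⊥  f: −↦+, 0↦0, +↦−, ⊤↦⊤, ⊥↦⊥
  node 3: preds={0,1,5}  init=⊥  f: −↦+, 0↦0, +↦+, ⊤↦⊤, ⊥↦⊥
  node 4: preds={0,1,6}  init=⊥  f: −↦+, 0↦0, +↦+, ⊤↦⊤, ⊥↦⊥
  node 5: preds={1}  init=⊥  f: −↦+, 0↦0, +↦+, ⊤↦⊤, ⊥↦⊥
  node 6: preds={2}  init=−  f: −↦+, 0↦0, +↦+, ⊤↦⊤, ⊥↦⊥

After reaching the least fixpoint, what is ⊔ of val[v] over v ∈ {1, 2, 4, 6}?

⊤

Trace (14 dequeues):
  [1] u=0 | in − | out ⊤ | prev 0 | push {}
  [2] u=1 | in − | out ⊤ | prev − | push {0}
  [3] u=2 | in − | out + | prev ⊥ | push {}
  [4] u=3 | in ⊤ | out ⊤ | prev ⊥ | push {}
  [5] u=4 | in ⊤ | out ⊤ | prev ⊥ | push {2}
  [6] u=5 | in ⊤ | out ⊤ | prev ⊥ | push {3}
  [7] u=6 | in + | out ⊤ | prev − | push {1,4}
  [8] u=0 | in ⊤ | out ⊤ | ==
  [9] u=2 | in ⊤ | out ⊤ | prev + | push {0,6}
  [10] u=3 | in ⊤ | out ⊤ | ==
  [11] u=1 | in ⊤ | out ⊤ | ==
  [12] u=4 | in ⊤ | out ⊤ | ==
  [13] u=0 | in ⊤ | out ⊤ | ==
  [14] u=6 | in ⊤ | out ⊤ | ==

Converged values:
  [0] ⊤
  [1] ⊤
  [2] ⊤
  [3] ⊤
  [4] ⊤
  [5] ⊤
  [6] ⊤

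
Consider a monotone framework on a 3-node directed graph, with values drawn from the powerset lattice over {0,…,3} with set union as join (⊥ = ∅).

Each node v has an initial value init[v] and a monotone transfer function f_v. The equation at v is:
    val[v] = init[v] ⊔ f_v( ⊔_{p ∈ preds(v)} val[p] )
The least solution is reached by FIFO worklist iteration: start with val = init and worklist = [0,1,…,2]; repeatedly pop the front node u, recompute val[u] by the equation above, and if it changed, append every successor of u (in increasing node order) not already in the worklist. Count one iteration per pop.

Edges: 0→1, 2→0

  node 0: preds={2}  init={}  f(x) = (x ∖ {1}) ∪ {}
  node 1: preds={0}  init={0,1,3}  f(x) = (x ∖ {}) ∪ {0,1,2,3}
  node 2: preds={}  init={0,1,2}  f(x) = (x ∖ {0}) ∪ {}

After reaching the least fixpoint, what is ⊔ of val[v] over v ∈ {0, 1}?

{0,1,2,3}

Trace (3 dequeues):
  [1] u=0 | in {0,1,2} | out {0,2} | prev {} | push {}
  [2] u=1 | in {0,2} | out {0,1,2,3} | prev {0,1,3} | push {}
  [3] u=2 | in {} | out {0,1,2} | ==

Converged values:
  [0] {0,2}
  [1] {0,1,2,3}
  [2] {0,1,2}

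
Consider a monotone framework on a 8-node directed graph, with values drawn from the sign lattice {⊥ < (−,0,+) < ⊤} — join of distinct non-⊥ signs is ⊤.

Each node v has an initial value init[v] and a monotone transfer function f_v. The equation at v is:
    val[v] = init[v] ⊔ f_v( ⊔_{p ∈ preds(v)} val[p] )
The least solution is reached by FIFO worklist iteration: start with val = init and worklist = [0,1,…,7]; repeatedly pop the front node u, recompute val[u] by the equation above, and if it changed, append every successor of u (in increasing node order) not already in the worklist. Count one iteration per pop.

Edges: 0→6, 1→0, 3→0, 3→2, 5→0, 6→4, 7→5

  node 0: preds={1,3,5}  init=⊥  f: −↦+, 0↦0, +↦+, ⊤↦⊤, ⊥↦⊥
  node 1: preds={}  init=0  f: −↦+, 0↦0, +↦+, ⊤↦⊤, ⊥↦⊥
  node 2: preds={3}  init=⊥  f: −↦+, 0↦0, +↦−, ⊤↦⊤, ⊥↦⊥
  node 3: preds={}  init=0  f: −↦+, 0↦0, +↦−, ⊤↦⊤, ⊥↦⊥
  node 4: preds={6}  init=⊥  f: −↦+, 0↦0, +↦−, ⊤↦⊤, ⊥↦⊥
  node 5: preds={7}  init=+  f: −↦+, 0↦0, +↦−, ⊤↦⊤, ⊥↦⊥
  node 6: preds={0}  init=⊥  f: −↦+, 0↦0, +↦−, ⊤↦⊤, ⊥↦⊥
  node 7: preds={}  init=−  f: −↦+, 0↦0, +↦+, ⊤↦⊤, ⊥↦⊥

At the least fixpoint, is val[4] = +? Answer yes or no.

no

Worklist (9 pops):
  #1 pop 0: in=⊤ → ⊤ (was ⊥); enqueue []
  #2 pop 1: in=⊥ → 0 (no change)
  #3 pop 2: in=0 → 0 (was ⊥); enqueue []
  #4 pop 3: in=⊥ → 0 (no change)
  #5 pop 4: in=⊥ → ⊥ (no change)
  #6 pop 5: in=− → + (no change)
  #7 pop 6: in=⊤ → ⊤ (was ⊥); enqueue [4]
  #8 pop 7: in=⊥ → − (no change)
  #9 pop 4: in=⊤ → ⊤ (was ⊥); enqueue []

Fixpoint:
  val[0] = ⊤
  val[1] = 0
  val[2] = 0
  val[3] = 0
  val[4] = ⊤
  val[5] = +
  val[6] = ⊤
  val[7] = −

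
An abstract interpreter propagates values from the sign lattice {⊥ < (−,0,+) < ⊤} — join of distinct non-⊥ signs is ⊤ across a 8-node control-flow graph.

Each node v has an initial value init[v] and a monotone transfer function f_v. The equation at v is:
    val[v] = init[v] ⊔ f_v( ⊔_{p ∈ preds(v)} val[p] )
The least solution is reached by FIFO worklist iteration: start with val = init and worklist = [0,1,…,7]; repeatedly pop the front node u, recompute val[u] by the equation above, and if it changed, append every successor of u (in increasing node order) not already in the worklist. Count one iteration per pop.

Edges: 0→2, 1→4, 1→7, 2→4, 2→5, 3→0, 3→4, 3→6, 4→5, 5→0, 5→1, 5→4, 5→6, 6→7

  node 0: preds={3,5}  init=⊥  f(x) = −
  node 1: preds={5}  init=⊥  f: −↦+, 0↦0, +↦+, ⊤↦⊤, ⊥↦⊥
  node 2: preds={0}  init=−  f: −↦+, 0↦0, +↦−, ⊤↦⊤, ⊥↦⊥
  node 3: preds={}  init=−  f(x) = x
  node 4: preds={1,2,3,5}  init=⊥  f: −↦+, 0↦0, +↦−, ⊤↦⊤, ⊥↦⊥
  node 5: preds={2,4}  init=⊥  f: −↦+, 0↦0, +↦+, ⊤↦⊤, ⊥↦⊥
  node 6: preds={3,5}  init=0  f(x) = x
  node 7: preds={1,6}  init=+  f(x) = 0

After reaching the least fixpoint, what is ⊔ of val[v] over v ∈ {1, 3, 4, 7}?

⊤

Iteration log — 12 steps:
  step 1. node 0  ⊔preds=−  new=−  old=⊥  +wl: 
  step 2. node 1  ⊔preds=⊥  new=⊥  stable
  step 3. node 2  ⊔preds=−  new=⊤  old=−  +wl: 
  step 4. node 3  ⊔preds=⊥  new=−  stable
  step 5. node 4  ⊔preds=⊤  new=⊤  old=⊥  +wl: 
  step 6. node 5  ⊔preds=⊤  new=⊤  old=⊥  +wl: 0,1,4
  step 7. node 6  ⊔preds=⊤  new=⊤  old=0  +wl: 
  step 8. node 7  ⊔preds=⊤  new=⊤  old=+  +wl: 
  step 9. node 0  ⊔preds=⊤  new=−  stable
  step 10. node 1  ⊔preds=⊤  new=⊤  old=⊥  +wl: 7
  step 11. node 4  ⊔preds=⊤  new=⊤  stable
  step 12. node 7  ⊔preds=⊤  new=⊤  stable

Least fixpoint reached:
  node 0: −
  node 1: ⊤
  node 2: ⊤
  node 3: −
  node 4: ⊤
  node 5: ⊤
  node 6: ⊤
  node 7: ⊤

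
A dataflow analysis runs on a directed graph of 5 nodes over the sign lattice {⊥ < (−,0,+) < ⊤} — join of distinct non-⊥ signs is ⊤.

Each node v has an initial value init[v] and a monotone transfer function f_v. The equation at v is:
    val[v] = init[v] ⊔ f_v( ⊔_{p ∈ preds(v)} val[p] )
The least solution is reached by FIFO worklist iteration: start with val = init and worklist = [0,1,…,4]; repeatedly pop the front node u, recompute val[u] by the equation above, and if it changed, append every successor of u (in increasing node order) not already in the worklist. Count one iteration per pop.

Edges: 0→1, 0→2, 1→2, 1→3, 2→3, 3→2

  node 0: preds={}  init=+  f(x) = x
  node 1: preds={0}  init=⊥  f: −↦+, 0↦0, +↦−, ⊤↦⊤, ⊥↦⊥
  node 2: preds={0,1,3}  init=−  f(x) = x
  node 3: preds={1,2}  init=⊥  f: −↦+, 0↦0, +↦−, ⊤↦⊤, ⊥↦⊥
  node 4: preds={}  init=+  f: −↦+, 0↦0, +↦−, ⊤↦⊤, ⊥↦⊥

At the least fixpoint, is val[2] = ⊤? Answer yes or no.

Trace (6 dequeues):
  [1] u=0 | in ⊥ | out + | ==
  [2] u=1 | in + | out − | prev ⊥ | push {}
  [3] u=2 | in ⊤ | out ⊤ | prev − | push {}
  [4] u=3 | in ⊤ | out ⊤ | prev ⊥ | push {2}
  [5] u=4 | in ⊥ | out + | ==
  [6] u=2 | in ⊤ | out ⊤ | ==

Converged values:
  [0] +
  [1] −
  [2] ⊤
  [3] ⊤
  [4] +

yes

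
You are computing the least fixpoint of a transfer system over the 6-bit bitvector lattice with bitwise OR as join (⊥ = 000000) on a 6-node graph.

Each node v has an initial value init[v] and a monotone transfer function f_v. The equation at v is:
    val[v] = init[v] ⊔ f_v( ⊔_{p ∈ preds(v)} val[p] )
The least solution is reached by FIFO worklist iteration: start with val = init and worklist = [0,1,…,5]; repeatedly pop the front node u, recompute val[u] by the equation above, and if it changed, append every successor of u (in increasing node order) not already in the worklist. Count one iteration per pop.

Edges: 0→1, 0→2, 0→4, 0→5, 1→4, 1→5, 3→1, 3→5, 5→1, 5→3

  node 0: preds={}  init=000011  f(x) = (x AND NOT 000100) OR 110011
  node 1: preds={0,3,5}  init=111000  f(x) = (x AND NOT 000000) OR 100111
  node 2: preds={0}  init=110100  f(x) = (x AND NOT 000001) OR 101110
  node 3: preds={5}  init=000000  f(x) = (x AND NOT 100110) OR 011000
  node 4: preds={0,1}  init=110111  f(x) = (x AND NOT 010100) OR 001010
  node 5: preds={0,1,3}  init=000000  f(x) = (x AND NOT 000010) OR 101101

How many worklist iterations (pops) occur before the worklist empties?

Iteration log — 10 steps:
  step 1. node 0  ⊔preds=000000  new=110011  old=000011  +wl: 
  step 2. node 1  ⊔preds=110011  new=111111  old=111000  +wl: 
  step 3. node 2  ⊔preds=110011  new=111110  old=110100  +wl: 
  step 4. node 3  ⊔preds=000000  new=011000  old=000000  +wl: 1
  step 5. node 4  ⊔preds=111111  new=111111  old=110111  +wl: 
  step 6. node 5  ⊔preds=111111  new=111101  old=000000  +wl: 3
  step 7. node 1  ⊔preds=111111  new=111111  stable
  step 8. node 3  ⊔preds=111101  new=011001  old=011000  +wl: 1,5
  step 9. node 1  ⊔preds=111111  new=111111  stable
  step 10. node 5  ⊔preds=111111  new=111101  stable

Least fixpoint reached:
  node 0: 110011
  node 1: 111111
  node 2: 111110
  node 3: 011001
  node 4: 111111
  node 5: 111101

10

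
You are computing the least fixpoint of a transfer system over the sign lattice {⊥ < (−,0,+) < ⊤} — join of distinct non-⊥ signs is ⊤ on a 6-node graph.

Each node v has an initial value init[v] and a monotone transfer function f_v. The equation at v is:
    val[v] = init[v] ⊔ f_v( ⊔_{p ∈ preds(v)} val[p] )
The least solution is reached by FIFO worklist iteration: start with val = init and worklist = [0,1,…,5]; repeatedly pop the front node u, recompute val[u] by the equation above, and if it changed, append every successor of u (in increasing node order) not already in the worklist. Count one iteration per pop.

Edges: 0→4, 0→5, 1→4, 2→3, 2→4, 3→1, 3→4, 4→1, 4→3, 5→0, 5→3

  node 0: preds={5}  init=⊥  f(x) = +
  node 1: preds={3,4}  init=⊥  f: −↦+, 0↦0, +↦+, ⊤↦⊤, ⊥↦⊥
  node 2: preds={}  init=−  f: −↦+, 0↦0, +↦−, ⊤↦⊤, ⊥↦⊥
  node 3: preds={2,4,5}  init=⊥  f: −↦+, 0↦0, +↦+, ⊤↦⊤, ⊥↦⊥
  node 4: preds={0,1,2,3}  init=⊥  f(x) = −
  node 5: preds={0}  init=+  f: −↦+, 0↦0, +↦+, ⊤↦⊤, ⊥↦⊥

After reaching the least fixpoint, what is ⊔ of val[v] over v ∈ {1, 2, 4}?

Worklist (9 pops):
  #1 pop 0: in=+ → + (was ⊥); enqueue []
  #2 pop 1: in=⊥ → ⊥ (no change)
  #3 pop 2: in=⊥ → − (no change)
  #4 pop 3: in=⊤ → ⊤ (was ⊥); enqueue [1]
  #5 pop 4: in=⊤ → − (was ⊥); enqueue [3]
  #6 pop 5: in=+ → + (no change)
  #7 pop 1: in=⊤ → ⊤ (was ⊥); enqueue [4]
  #8 pop 3: in=⊤ → ⊤ (no change)
  #9 pop 4: in=⊤ → − (no change)

Fixpoint:
  val[0] = +
  val[1] = ⊤
  val[2] = −
  val[3] = ⊤
  val[4] = −
  val[5] = +

⊤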